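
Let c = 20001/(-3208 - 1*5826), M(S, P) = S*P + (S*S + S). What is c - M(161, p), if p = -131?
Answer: -45108695/9034 ≈ -4993.2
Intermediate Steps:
M(S, P) = S + S² + P*S (M(S, P) = P*S + (S² + S) = P*S + (S + S²) = S + S² + P*S)
c = -20001/9034 (c = 20001/(-3208 - 5826) = 20001/(-9034) = 20001*(-1/9034) = -20001/9034 ≈ -2.2140)
c - M(161, p) = -20001/9034 - 161*(1 - 131 + 161) = -20001/9034 - 161*31 = -20001/9034 - 1*4991 = -20001/9034 - 4991 = -45108695/9034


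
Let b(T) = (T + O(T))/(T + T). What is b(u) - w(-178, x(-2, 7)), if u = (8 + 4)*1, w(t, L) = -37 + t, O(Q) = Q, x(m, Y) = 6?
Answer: 216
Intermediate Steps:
u = 12 (u = 12*1 = 12)
b(T) = 1 (b(T) = (T + T)/(T + T) = (2*T)/((2*T)) = (2*T)*(1/(2*T)) = 1)
b(u) - w(-178, x(-2, 7)) = 1 - (-37 - 178) = 1 - 1*(-215) = 1 + 215 = 216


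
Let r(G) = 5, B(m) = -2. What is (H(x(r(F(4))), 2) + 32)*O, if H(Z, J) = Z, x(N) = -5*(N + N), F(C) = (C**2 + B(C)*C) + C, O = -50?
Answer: 900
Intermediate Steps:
F(C) = C**2 - C (F(C) = (C**2 - 2*C) + C = C**2 - C)
x(N) = -10*N
(H(x(r(F(4))), 2) + 32)*O = (-10*5 + 32)*(-50) = (-50 + 32)*(-50) = -18*(-50) = 900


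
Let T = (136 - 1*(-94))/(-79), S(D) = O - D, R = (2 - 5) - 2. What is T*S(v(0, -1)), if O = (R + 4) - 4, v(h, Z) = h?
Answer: 1150/79 ≈ 14.557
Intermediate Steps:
R = -5 (R = -3 - 2 = -5)
O = -5 (O = (-5 + 4) - 4 = -1 - 4 = -5)
S(D) = -5 - D
T = -230/79 (T = (136 + 94)*(-1/79) = 230*(-1/79) = -230/79 ≈ -2.9114)
T*S(v(0, -1)) = -230*(-5 - 1*0)/79 = -230*(-5 + 0)/79 = -230/79*(-5) = 1150/79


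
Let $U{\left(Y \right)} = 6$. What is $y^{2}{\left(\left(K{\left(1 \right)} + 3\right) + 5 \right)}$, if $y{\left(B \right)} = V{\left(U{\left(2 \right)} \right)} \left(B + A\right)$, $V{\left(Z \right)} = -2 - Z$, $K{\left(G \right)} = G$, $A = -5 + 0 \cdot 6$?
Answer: $1024$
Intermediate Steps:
$A = -5$ ($A = -5 + 0 = -5$)
$y{\left(B \right)} = 40 - 8 B$ ($y{\left(B \right)} = \left(-2 - 6\right) \left(B - 5\right) = \left(-2 - 6\right) \left(-5 + B\right) = - 8 \left(-5 + B\right) = 40 - 8 B$)
$y^{2}{\left(\left(K{\left(1 \right)} + 3\right) + 5 \right)} = \left(40 - 8 \left(\left(1 + 3\right) + 5\right)\right)^{2} = \left(40 - 8 \left(4 + 5\right)\right)^{2} = \left(40 - 72\right)^{2} = \left(-32\right)^{2} = 1024$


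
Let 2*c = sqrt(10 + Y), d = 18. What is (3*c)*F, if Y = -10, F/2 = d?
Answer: 0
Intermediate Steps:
F = 36 (F = 2*18 = 36)
c = 0 (c = sqrt(10 - 10)/2 = sqrt(0)/2 = (1/2)*0 = 0)
(3*c)*F = (3*0)*36 = 0*36 = 0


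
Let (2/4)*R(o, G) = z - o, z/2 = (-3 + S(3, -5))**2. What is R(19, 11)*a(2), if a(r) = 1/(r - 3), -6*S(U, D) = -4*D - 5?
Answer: -83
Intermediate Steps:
S(U, D) = 5/6 + 2*D/3 (S(U, D) = -(-4*D - 5)/6 = -(-5 - 4*D)/6 = 5/6 + 2*D/3)
z = 121/2 (z = 2*(-3 + (5/6 + (2/3)*(-5)))**2 = 2*(-3 + (5/6 - 10/3))**2 = 2*(-3 - 5/2)**2 = 2*(-11/2)**2 = 2*(121/4) = 121/2 ≈ 60.500)
a(r) = 1/(-3 + r)
R(o, G) = 121 - 2*o (R(o, G) = 2*(121/2 - o) = 121 - 2*o)
R(19, 11)*a(2) = (121 - 2*19)/(-3 + 2) = (121 - 38)/(-1) = 83*(-1) = -83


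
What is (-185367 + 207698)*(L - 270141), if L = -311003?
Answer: -12977526664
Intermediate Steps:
(-185367 + 207698)*(L - 270141) = (-185367 + 207698)*(-311003 - 270141) = 22331*(-581144) = -12977526664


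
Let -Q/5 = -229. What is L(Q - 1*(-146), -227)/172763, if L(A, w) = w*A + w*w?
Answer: -241528/172763 ≈ -1.3980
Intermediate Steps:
Q = 1145 (Q = -5*(-229) = 1145)
L(A, w) = w**2 + A*w (L(A, w) = A*w + w**2 = w**2 + A*w)
L(Q - 1*(-146), -227)/172763 = -227*((1145 - 1*(-146)) - 227)/172763 = -227*((1145 + 146) - 227)*(1/172763) = -227*(1291 - 227)*(1/172763) = -227*1064*(1/172763) = -241528*1/172763 = -241528/172763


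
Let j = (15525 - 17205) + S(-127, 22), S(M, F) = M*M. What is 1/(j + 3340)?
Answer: 1/17789 ≈ 5.6215e-5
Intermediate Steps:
S(M, F) = M²
j = 14449 (j = (15525 - 17205) + (-127)² = -1680 + 16129 = 14449)
1/(j + 3340) = 1/(14449 + 3340) = 1/17789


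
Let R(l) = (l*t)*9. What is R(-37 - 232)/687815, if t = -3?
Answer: 7263/687815 ≈ 0.010560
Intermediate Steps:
R(l) = -27*l (R(l) = (l*(-3))*9 = -3*l*9 = -27*l)
R(-37 - 232)/687815 = -27*(-37 - 232)/687815 = -27*(-269)*(1/687815) = 7263*(1/687815) = 7263/687815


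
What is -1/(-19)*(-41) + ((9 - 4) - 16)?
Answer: -250/19 ≈ -13.158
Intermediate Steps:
-1/(-19)*(-41) + ((9 - 4) - 16) = -1*(-1/19)*(-41) + (5 - 16) = (1/19)*(-41) - 11 = -41/19 - 11 = -250/19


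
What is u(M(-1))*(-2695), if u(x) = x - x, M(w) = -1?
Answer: 0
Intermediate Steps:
u(x) = 0
u(M(-1))*(-2695) = 0*(-2695) = 0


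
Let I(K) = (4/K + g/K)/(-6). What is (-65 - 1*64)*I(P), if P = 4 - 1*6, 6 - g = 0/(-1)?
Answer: -215/2 ≈ -107.50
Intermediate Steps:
g = 6 (g = 6 - 0/(-1) = 6 - 0*(-1) = 6 - 1*0 = 6 + 0 = 6)
P = -2 (P = 4 - 6 = -2)
I(K) = -5/(3*K) (I(K) = (4/K + 6/K)/(-6) = (10/K)*(-1/6) = -5/(3*K))
(-65 - 1*64)*I(P) = (-65 - 1*64)*(-5/3/(-2)) = (-65 - 64)*(-5/3*(-1/2)) = -129*5/6 = -215/2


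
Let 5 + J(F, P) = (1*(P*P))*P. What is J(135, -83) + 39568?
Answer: -532224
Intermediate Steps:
J(F, P) = -5 + P³ (J(F, P) = -5 + (1*(P*P))*P = -5 + (1*P²)*P = -5 + P²*P = -5 + P³)
J(135, -83) + 39568 = (-5 + (-83)³) + 39568 = (-5 - 571787) + 39568 = -571792 + 39568 = -532224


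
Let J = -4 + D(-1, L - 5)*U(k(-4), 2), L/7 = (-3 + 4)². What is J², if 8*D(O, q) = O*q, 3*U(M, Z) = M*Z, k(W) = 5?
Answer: 841/36 ≈ 23.361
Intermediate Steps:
U(M, Z) = M*Z/3 (U(M, Z) = (M*Z)/3 = M*Z/3)
L = 7 (L = 7*(-3 + 4)² = 7*1² = 7*1 = 7)
D(O, q) = O*q/8 (D(O, q) = (O*q)/8 = O*q/8)
J = -29/6 (J = -4 + ((⅛)*(-1)*(7 - 5))*((⅓)*5*2) = -4 + ((⅛)*(-1)*2)*(10/3) = -4 - ¼*10/3 = -4 - ⅚ = -29/6 ≈ -4.8333)
J² = (-29/6)² = 841/36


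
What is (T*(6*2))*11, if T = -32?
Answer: -4224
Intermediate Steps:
(T*(6*2))*11 = -192*2*11 = -32*12*11 = -384*11 = -4224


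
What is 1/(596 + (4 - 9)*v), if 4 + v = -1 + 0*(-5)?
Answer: 1/621 ≈ 0.0016103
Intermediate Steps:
v = -5 (v = -4 + (-1 + 0*(-5)) = -4 + (-1 + 0) = -4 - 1 = -5)
1/(596 + (4 - 9)*v) = 1/(596 + (4 - 9)*(-5)) = 1/(596 - 5*(-5)) = 1/(596 + 25) = 1/621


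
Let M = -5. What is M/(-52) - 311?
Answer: -16167/52 ≈ -310.90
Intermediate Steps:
M/(-52) - 311 = -5/(-52) - 311 = -5*(-1/52) - 311 = 5/52 - 311 = -16167/52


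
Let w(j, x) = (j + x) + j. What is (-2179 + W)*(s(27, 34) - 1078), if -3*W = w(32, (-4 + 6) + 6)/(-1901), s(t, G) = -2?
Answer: 4473635400/1901 ≈ 2.3533e+6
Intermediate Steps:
w(j, x) = x + 2*j
W = 24/1901 (W = -(((-4 + 6) + 6) + 2*32)/(3*(-1901)) = -((2 + 6) + 64)*(-1)/(3*1901) = -(8 + 64)*(-1)/(3*1901) = -24*(-1)/1901 = -⅓*(-72/1901) = 24/1901 ≈ 0.012625)
(-2179 + W)*(s(27, 34) - 1078) = (-2179 + 24/1901)*(-2 - 1078) = -4142255/1901*(-1080) = 4473635400/1901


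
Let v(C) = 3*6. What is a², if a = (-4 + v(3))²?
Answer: 38416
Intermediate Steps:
v(C) = 18
a = 196 (a = (-4 + 18)² = 14² = 196)
a² = 196² = 38416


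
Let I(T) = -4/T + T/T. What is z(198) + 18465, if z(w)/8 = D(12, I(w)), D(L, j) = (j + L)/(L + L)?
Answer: 5485390/297 ≈ 18469.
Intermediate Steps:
I(T) = 1 - 4/T (I(T) = -4/T + 1 = 1 - 4/T)
D(L, j) = (L + j)/(2*L) (D(L, j) = (L + j)/((2*L)) = (L + j)*(1/(2*L)) = (L + j)/(2*L))
z(w) = 4 + (-4 + w)/(3*w) (z(w) = 8*((½)*(12 + (-4 + w)/w)/12) = 8*((½)*(1/12)*(12 + (-4 + w)/w)) = 8*(½ + (-4 + w)/(24*w)) = 4 + (-4 + w)/(3*w))
z(198) + 18465 = (⅓)*(-4 + 13*198)/198 + 18465 = (⅓)*(1/198)*(-4 + 2574) + 18465 = (⅓)*(1/198)*2570 + 18465 = 1285/297 + 18465 = 5485390/297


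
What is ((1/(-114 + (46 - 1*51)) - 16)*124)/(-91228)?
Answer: 59055/2714033 ≈ 0.021759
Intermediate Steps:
((1/(-114 + (46 - 1*51)) - 16)*124)/(-91228) = ((1/(-114 + (46 - 51)) - 16)*124)*(-1/91228) = ((1/(-114 - 5) - 16)*124)*(-1/91228) = ((1/(-119) - 16)*124)*(-1/91228) = ((-1/119 - 16)*124)*(-1/91228) = -1905/119*124*(-1/91228) = -236220/119*(-1/91228) = 59055/2714033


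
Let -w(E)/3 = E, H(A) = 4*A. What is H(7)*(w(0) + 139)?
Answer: 3892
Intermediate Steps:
w(E) = -3*E
H(7)*(w(0) + 139) = (4*7)*(-3*0 + 139) = 28*(0 + 139) = 28*139 = 3892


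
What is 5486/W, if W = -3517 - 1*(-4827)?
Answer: 2743/655 ≈ 4.1878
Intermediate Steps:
W = 1310 (W = -3517 + 4827 = 1310)
5486/W = 5486/1310 = 5486*(1/1310) = 2743/655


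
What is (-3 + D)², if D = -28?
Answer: 961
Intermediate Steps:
(-3 + D)² = (-3 - 28)² = (-31)² = 961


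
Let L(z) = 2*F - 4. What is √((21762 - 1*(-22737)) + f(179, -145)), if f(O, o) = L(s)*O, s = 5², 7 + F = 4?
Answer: √42709 ≈ 206.66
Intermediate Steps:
F = -3 (F = -7 + 4 = -3)
s = 25
L(z) = -10 (L(z) = 2*(-3) - 4 = -6 - 4 = -10)
f(O, o) = -10*O
√((21762 - 1*(-22737)) + f(179, -145)) = √((21762 - 1*(-22737)) - 10*179) = √((21762 + 22737) - 1790) = √(44499 - 1790) = √42709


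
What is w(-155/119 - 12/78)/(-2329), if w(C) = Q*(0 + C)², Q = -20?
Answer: 101520180/5573783761 ≈ 0.018214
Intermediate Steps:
w(C) = -20*C² (w(C) = -20*(0 + C)² = -20*C²)
w(-155/119 - 12/78)/(-2329) = -20*(-155/119 - 12/78)²/(-2329) = -20*(-155*1/119 - 12*1/78)²*(-1/2329) = -20*(-155/119 - 2/13)²*(-1/2329) = -20*(-2253/1547)²*(-1/2329) = -20*5076009/2393209*(-1/2329) = -101520180/2393209*(-1/2329) = 101520180/5573783761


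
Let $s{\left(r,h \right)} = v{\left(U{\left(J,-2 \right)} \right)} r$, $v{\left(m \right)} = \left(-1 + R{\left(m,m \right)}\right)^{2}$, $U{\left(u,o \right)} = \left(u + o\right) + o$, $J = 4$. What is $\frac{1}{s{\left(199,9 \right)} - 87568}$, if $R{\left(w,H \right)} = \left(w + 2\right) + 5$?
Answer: $- \frac{1}{80404} \approx -1.2437 \cdot 10^{-5}$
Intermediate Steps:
$R{\left(w,H \right)} = 7 + w$ ($R{\left(w,H \right)} = \left(2 + w\right) + 5 = 7 + w$)
$U{\left(u,o \right)} = u + 2 o$ ($U{\left(u,o \right)} = \left(o + u\right) + o = u + 2 o$)
$v{\left(m \right)} = \left(6 + m\right)^{2}$ ($v{\left(m \right)} = \left(-1 + \left(7 + m\right)\right)^{2} = \left(6 + m\right)^{2}$)
$s{\left(r,h \right)} = 36 r$ ($s{\left(r,h \right)} = \left(6 + \left(4 + 2 \left(-2\right)\right)\right)^{2} r = \left(6 + \left(4 - 4\right)\right)^{2} r = \left(6 + 0\right)^{2} r = 6^{2} r = 36 r$)
$\frac{1}{s{\left(199,9 \right)} - 87568} = \frac{1}{36 \cdot 199 - 87568} = \frac{1}{7164 - 87568} = \frac{1}{-80404} = - \frac{1}{80404}$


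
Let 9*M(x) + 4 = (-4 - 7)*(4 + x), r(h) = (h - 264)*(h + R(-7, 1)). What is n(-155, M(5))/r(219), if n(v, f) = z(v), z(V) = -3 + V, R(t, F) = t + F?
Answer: 158/9585 ≈ 0.016484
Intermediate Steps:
R(t, F) = F + t
r(h) = (-264 + h)*(-6 + h) (r(h) = (h - 264)*(h + (1 - 7)) = (-264 + h)*(h - 6) = (-264 + h)*(-6 + h))
M(x) = -16/3 - 11*x/9 (M(x) = -4/9 + ((-4 - 7)*(4 + x))/9 = -4/9 + (-11*(4 + x))/9 = -4/9 + (-44 - 11*x)/9 = -4/9 + (-44/9 - 11*x/9) = -16/3 - 11*x/9)
n(v, f) = -3 + v
n(-155, M(5))/r(219) = (-3 - 155)/(1584 + 219² - 270*219) = -158/(1584 + 47961 - 59130) = -158/(-9585) = -158*(-1/9585) = 158/9585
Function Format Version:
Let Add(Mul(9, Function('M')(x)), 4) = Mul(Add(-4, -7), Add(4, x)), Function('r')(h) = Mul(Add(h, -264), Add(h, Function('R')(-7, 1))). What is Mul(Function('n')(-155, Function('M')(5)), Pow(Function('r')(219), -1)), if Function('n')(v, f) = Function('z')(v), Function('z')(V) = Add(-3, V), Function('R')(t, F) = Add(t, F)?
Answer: Rational(158, 9585) ≈ 0.016484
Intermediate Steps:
Function('R')(t, F) = Add(F, t)
Function('r')(h) = Mul(Add(-264, h), Add(-6, h)) (Function('r')(h) = Mul(Add(h, -264), Add(h, Add(1, -7))) = Mul(Add(-264, h), Add(h, -6)) = Mul(Add(-264, h), Add(-6, h)))
Function('M')(x) = Add(Rational(-16, 3), Mul(Rational(-11, 9), x)) (Function('M')(x) = Add(Rational(-4, 9), Mul(Rational(1, 9), Mul(Add(-4, -7), Add(4, x)))) = Add(Rational(-4, 9), Mul(Rational(1, 9), Mul(-11, Add(4, x)))) = Add(Rational(-4, 9), Mul(Rational(1, 9), Add(-44, Mul(-11, x)))) = Add(Rational(-4, 9), Add(Rational(-44, 9), Mul(Rational(-11, 9), x))) = Add(Rational(-16, 3), Mul(Rational(-11, 9), x)))
Function('n')(v, f) = Add(-3, v)
Mul(Function('n')(-155, Function('M')(5)), Pow(Function('r')(219), -1)) = Mul(Add(-3, -155), Pow(Add(1584, Pow(219, 2), Mul(-270, 219)), -1)) = Mul(-158, Pow(Add(1584, 47961, -59130), -1)) = Mul(-158, Pow(-9585, -1)) = Mul(-158, Rational(-1, 9585)) = Rational(158, 9585)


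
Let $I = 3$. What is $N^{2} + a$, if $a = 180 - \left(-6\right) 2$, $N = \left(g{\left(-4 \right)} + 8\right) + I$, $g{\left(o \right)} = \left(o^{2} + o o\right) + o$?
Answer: $1713$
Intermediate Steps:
$g{\left(o \right)} = o + 2 o^{2}$ ($g{\left(o \right)} = \left(o^{2} + o^{2}\right) + o = 2 o^{2} + o = o + 2 o^{2}$)
$N = 39$ ($N = \left(- 4 \left(1 + 2 \left(-4\right)\right) + 8\right) + 3 = \left(- 4 \left(1 - 8\right) + 8\right) + 3 = \left(\left(-4\right) \left(-7\right) + 8\right) + 3 = \left(28 + 8\right) + 3 = 36 + 3 = 39$)
$a = 192$ ($a = 180 - -12 = 180 + 12 = 192$)
$N^{2} + a = 39^{2} + 192 = 1521 + 192 = 1713$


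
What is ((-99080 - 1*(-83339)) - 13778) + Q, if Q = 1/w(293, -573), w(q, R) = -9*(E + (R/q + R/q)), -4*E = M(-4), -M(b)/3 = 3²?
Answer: -883888589/29943 ≈ -29519.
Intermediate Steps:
M(b) = -27 (M(b) = -3*3² = -3*9 = -27)
E = 27/4 (E = -¼*(-27) = 27/4 ≈ 6.7500)
w(q, R) = -243/4 - 18*R/q (w(q, R) = -9*(27/4 + (R/q + R/q)) = -9*(27/4 + 2*R/q) = -243/4 - 18*R/q)
Q = -1172/29943 (Q = 1/(-243/4 - 18*(-573)/293) = 1/(-243/4 - 18*(-573)*1/293) = 1/(-243/4 + 10314/293) = 1/(-29943/1172) = -1172/29943 ≈ -0.039141)
((-99080 - 1*(-83339)) - 13778) + Q = ((-99080 - 1*(-83339)) - 13778) - 1172/29943 = ((-99080 + 83339) - 13778) - 1172/29943 = (-15741 - 13778) - 1172/29943 = -29519 - 1172/29943 = -883888589/29943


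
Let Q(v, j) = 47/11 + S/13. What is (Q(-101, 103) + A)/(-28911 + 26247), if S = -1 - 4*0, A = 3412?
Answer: -122129/95238 ≈ -1.2824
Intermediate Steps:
S = -1 (S = -1 + 0 = -1)
Q(v, j) = 600/143 (Q(v, j) = 47/11 - 1/13 = 600/143)
(Q(-101, 103) + A)/(-28911 + 26247) = (600/143 + 3412)/(-28911 + 26247) = (488516/143)/(-2664) = (488516/143)*(-1/2664) = -122129/95238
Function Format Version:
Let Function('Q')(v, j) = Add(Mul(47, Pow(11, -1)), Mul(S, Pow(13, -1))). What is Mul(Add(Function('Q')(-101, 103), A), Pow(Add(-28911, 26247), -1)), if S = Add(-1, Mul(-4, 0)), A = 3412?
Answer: Rational(-122129, 95238) ≈ -1.2824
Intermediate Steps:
S = -1 (S = Add(-1, 0) = -1)
Function('Q')(v, j) = Rational(600, 143) (Function('Q')(v, j) = Add(Mul(47, Pow(11, -1)), Mul(-1, Pow(13, -1))) = Add(Mul(47, Rational(1, 11)), Mul(-1, Rational(1, 13))) = Add(Rational(47, 11), Rational(-1, 13)) = Rational(600, 143))
Mul(Add(Function('Q')(-101, 103), A), Pow(Add(-28911, 26247), -1)) = Mul(Add(Rational(600, 143), 3412), Pow(Add(-28911, 26247), -1)) = Mul(Rational(488516, 143), Pow(-2664, -1)) = Mul(Rational(488516, 143), Rational(-1, 2664)) = Rational(-122129, 95238)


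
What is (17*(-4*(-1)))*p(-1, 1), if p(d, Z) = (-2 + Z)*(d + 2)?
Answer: -68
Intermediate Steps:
p(d, Z) = (-2 + Z)*(2 + d)
(17*(-4*(-1)))*p(-1, 1) = (17*(-4*(-1)))*(-4 - 2*(-1) + 2*1 + 1*(-1)) = (17*4)*(-4 + 2 + 2 - 1) = 68*(-1) = -68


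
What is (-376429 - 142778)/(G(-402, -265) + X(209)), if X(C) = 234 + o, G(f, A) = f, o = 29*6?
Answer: -173069/2 ≈ -86535.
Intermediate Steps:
o = 174
X(C) = 408 (X(C) = 234 + 174 = 408)
(-376429 - 142778)/(G(-402, -265) + X(209)) = (-376429 - 142778)/(-402 + 408) = -519207/6 = -519207*⅙ = -173069/2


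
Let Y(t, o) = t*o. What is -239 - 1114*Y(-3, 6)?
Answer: 19813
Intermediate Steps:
Y(t, o) = o*t
-239 - 1114*Y(-3, 6) = -239 - 6684*(-3) = -239 - 1114*(-18) = -239 + 20052 = 19813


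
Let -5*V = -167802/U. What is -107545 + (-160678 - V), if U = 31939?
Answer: -42834039787/159695 ≈ -2.6822e+5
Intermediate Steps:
V = 167802/159695 (V = -(-167802)/(5*31939) = -1/5*(-167802/31939) = 167802/159695 ≈ 1.0508)
-107545 + (-160678 - V) = -107545 + (-160678 - 1*167802/159695) = -107545 + (-160678 - 167802/159695) = -107545 - 25659641012/159695 = -42834039787/159695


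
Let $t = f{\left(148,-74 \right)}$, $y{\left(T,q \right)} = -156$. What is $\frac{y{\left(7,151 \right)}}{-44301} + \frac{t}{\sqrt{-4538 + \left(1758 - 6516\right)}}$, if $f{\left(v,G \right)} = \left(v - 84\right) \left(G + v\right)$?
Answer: $\frac{52}{14767} - \frac{1184 i \sqrt{581}}{581} \approx 0.0035214 - 49.121 i$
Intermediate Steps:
$f{\left(v,G \right)} = \left(-84 + v\right) \left(G + v\right)$
$t = 4736$ ($t = 148^{2} - -6216 - 12432 - 10952 = 21904 + 6216 - 12432 - 10952 = 4736$)
$\frac{y{\left(7,151 \right)}}{-44301} + \frac{t}{\sqrt{-4538 + \left(1758 - 6516\right)}} = - \frac{156}{-44301} + \frac{4736}{\sqrt{-4538 + \left(1758 - 6516\right)}} = \left(-156\right) \left(- \frac{1}{44301}\right) + \frac{4736}{\sqrt{-4538 - 4758}} = \frac{52}{14767} + \frac{4736}{\sqrt{-9296}} = \frac{52}{14767} + \frac{4736}{4 i \sqrt{581}} = \frac{52}{14767} + 4736 \left(- \frac{i \sqrt{581}}{2324}\right) = \frac{52}{14767} - \frac{1184 i \sqrt{581}}{581}$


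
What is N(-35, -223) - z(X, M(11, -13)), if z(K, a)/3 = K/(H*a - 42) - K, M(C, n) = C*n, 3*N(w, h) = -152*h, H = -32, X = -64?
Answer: 75536728/6801 ≈ 11107.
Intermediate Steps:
N(w, h) = -152*h/3 (N(w, h) = (-152*h)/3 = -152*h/3)
z(K, a) = -3*K + 3*K/(-42 - 32*a) (z(K, a) = 3*(K/(-32*a - 42) - K) = 3*(K/(-42 - 32*a) - K) = 3*(-K + K/(-42 - 32*a)) = -3*K + 3*K/(-42 - 32*a))
N(-35, -223) - z(X, M(11, -13)) = -152/3*(-223) - (-3)*(-64)*(43 + 32*(11*(-13)))/(42 + 32*(11*(-13))) = 33896/3 - (-3)*(-64)*(43 + 32*(-143))/(42 + 32*(-143)) = 33896/3 - (-3)*(-64)*(43 - 4576)/(42 - 4576) = 33896/3 - (-3)*(-64)*(-4533)/(-4534) = 33896/3 - (-3)*(-64)*(-1)*(-4533)/4534 = 33896/3 - 1*435168/2267 = 33896/3 - 435168/2267 = 75536728/6801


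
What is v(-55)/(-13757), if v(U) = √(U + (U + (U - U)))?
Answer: -I*√110/13757 ≈ -0.00076238*I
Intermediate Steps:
v(U) = √2*√U (v(U) = √(U + (U + 0)) = √(U + U) = √(2*U) = √2*√U)
v(-55)/(-13757) = (√2*√(-55))/(-13757) = (√2*(I*√55))*(-1/13757) = (I*√110)*(-1/13757) = -I*√110/13757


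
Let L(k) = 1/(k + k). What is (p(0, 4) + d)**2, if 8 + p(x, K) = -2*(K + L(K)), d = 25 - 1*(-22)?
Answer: 15129/16 ≈ 945.56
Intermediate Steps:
d = 47 (d = 25 + 22 = 47)
L(k) = 1/(2*k)
p(x, K) = -8 - 1/K - 2*K (p(x, K) = -8 - 2*(K + 1/(2*K)) = -8 + (-1/K - 2*K) = -8 - 1/K - 2*K)
(p(0, 4) + d)**2 = ((-8 - 1/4 - 2*4) + 47)**2 = ((-8 - 1*1/4 - 8) + 47)**2 = ((-8 - 1/4 - 8) + 47)**2 = (-65/4 + 47)**2 = (123/4)**2 = 15129/16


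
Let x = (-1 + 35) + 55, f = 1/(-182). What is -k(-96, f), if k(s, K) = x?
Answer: -89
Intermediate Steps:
f = -1/182 ≈ -0.0054945
x = 89 (x = 34 + 55 = 89)
k(s, K) = 89
-k(-96, f) = -1*89 = -89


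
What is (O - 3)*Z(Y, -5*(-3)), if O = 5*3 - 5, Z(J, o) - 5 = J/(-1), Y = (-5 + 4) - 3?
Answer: 63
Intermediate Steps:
Y = -4 (Y = -1 - 3 = -4)
Z(J, o) = 5 - J (Z(J, o) = 5 + J/(-1) = 5 + J*(-1) = 5 - J)
O = 10 (O = 15 - 5 = 10)
(O - 3)*Z(Y, -5*(-3)) = (10 - 3)*(5 - 1*(-4)) = 7*(5 + 4) = 7*9 = 63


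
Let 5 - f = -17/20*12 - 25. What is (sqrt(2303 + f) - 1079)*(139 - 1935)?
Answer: 1937884 - 3592*sqrt(14645)/5 ≈ 1.8509e+6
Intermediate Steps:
f = 201/5 (f = 5 - (-17/20*12 - 25) = 5 - (-51/5 - 25) = 5 - 1*(-176/5) = 5 + 176/5 = 201/5 ≈ 40.200)
(sqrt(2303 + f) - 1079)*(139 - 1935) = (sqrt(2303 + 201/5) - 1079)*(139 - 1935) = (sqrt(11716/5) - 1079)*(-1796) = (2*sqrt(14645)/5 - 1079)*(-1796) = (-1079 + 2*sqrt(14645)/5)*(-1796) = 1937884 - 3592*sqrt(14645)/5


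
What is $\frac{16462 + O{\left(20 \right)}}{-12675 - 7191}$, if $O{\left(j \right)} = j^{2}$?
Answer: $- \frac{8431}{9933} \approx -0.84879$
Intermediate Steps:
$\frac{16462 + O{\left(20 \right)}}{-12675 - 7191} = \frac{16462 + 20^{2}}{-12675 - 7191} = \frac{16462 + 400}{-19866} = 16862 \left(- \frac{1}{19866}\right) = - \frac{8431}{9933}$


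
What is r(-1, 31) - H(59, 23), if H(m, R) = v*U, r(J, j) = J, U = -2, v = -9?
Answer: -19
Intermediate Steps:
H(m, R) = 18 (H(m, R) = -9*(-2) = 18)
r(-1, 31) - H(59, 23) = -1 - 1*18 = -1 - 18 = -19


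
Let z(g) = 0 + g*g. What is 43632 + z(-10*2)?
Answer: 44032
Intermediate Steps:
z(g) = g² (z(g) = 0 + g² = g²)
43632 + z(-10*2) = 43632 + (-10*2)² = 43632 + (-20)² = 43632 + 400 = 44032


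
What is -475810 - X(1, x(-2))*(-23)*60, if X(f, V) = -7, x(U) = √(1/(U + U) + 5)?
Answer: -485470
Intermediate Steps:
x(U) = √(5 + 1/(2*U)) (x(U) = √(1/(2*U) + 5) = √(5 + 1/(2*U)))
-475810 - X(1, x(-2))*(-23)*60 = -475810 - (-7*(-23))*60 = -475810 - 161*60 = -475810 - 1*9660 = -475810 - 9660 = -485470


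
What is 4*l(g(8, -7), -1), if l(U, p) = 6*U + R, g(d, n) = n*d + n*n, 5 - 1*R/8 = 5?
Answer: -168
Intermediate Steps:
R = 0 (R = 40 - 8*5 = 40 - 40 = 0)
g(d, n) = n**2 + d*n (g(d, n) = d*n + n**2 = n**2 + d*n)
l(U, p) = 6*U (l(U, p) = 6*U + 0 = 6*U)
4*l(g(8, -7), -1) = 4*(6*(-7*(8 - 7))) = 4*(6*(-7*1)) = 4*(6*(-7)) = 4*(-42) = -168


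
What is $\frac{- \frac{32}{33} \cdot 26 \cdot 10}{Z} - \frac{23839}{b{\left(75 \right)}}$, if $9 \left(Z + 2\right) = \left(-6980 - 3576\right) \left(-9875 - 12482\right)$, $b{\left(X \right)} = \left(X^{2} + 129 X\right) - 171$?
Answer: $- \frac{30943272958193}{19637481441303} \approx -1.5757$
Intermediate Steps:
$b{\left(X \right)} = -171 + X^{2} + 129 X$
$Z = \frac{236000474}{9}$ ($Z = -2 + \frac{\left(-6980 - 3576\right) \left(-9875 - 12482\right)}{9} = -2 + \frac{\left(-10556\right) \left(-22357\right)}{9} = -2 + \frac{1}{9} \cdot 236000492 = -2 + \frac{236000492}{9} = \frac{236000474}{9} \approx 2.6222 \cdot 10^{7}$)
$\frac{- \frac{32}{33} \cdot 26 \cdot 10}{Z} - \frac{23839}{b{\left(75 \right)}} = \frac{- \frac{32}{33} \cdot 26 \cdot 10}{\frac{236000474}{9}} - \frac{23839}{-171 + 75^{2} + 129 \cdot 75} = \left(-32\right) \frac{1}{33} \cdot 26 \cdot 10 \cdot \frac{9}{236000474} - \frac{23839}{-171 + 5625 + 9675} = \left(- \frac{32}{33}\right) 26 \cdot 10 \cdot \frac{9}{236000474} - \frac{23839}{15129} = \left(- \frac{832}{33}\right) 10 \cdot \frac{9}{236000474} - \frac{23839}{15129} = \left(- \frac{8320}{33}\right) \frac{9}{236000474} - \frac{23839}{15129} = - \frac{12480}{1298002607} - \frac{23839}{15129} = - \frac{30943272958193}{19637481441303}$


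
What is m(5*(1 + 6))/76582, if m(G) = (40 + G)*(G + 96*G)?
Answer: 254625/76582 ≈ 3.3249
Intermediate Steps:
m(G) = 97*G*(40 + G) (m(G) = (40 + G)*(97*G) = 97*G*(40 + G))
m(5*(1 + 6))/76582 = (97*(5*(1 + 6))*(40 + 5*(1 + 6)))/76582 = (97*(5*7)*(40 + 5*7))*(1/76582) = (97*35*(40 + 35))*(1/76582) = (97*35*75)*(1/76582) = 254625*(1/76582) = 254625/76582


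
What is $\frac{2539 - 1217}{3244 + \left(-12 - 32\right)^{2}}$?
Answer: $\frac{661}{2590} \approx 0.25521$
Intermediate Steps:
$\frac{2539 - 1217}{3244 + \left(-12 - 32\right)^{2}} = \frac{1322}{3244 + \left(-44\right)^{2}} = \frac{1322}{3244 + 1936} = \frac{1322}{5180} = 1322 \cdot \frac{1}{5180} = \frac{661}{2590}$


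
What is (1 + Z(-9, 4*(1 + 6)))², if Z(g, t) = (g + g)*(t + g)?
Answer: 116281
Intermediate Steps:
Z(g, t) = 2*g*(g + t) (Z(g, t) = (2*g)*(g + t) = 2*g*(g + t))
(1 + Z(-9, 4*(1 + 6)))² = (1 + 2*(-9)*(-9 + 4*(1 + 6)))² = (1 + 2*(-9)*(-9 + 4*7))² = (1 + 2*(-9)*(-9 + 28))² = (1 + 2*(-9)*19)² = (1 - 342)² = (-341)² = 116281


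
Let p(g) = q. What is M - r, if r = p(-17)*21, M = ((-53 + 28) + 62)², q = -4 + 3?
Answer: 1390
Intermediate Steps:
q = -1
p(g) = -1
M = 1369 (M = (-25 + 62)² = 37² = 1369)
r = -21 (r = -1*21 = -21)
M - r = 1369 - 1*(-21) = 1369 + 21 = 1390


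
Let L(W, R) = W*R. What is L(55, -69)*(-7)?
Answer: 26565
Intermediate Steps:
L(W, R) = R*W
L(55, -69)*(-7) = -69*55*(-7) = -3795*(-7) = 26565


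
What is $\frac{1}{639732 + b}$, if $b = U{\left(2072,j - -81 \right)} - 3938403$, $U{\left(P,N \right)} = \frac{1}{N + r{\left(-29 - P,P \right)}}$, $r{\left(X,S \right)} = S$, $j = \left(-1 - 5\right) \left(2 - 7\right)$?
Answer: $- \frac{2183}{7200998792} \approx -3.0315 \cdot 10^{-7}$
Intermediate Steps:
$j = 30$ ($j = \left(-6\right) \left(-5\right) = 30$)
$U{\left(P,N \right)} = \frac{1}{N + P}$
$b = - \frac{8597533748}{2183}$ ($b = \frac{1}{\left(30 - -81\right) + 2072} - 3938403 = \frac{1}{\left(30 + 81\right) + 2072} - 3938403 = \frac{1}{111 + 2072} - 3938403 = \frac{1}{2183} - 3938403 = - \frac{8597533748}{2183} \approx -3.9384 \cdot 10^{6}$)
$\frac{1}{639732 + b} = \frac{1}{639732 - \frac{8597533748}{2183}} = \frac{1}{- \frac{7200998792}{2183}} = - \frac{2183}{7200998792}$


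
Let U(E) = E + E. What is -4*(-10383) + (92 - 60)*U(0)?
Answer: 41532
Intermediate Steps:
U(E) = 2*E
-4*(-10383) + (92 - 60)*U(0) = -4*(-10383) + (92 - 60)*(2*0) = 41532 + 32*0 = 41532 + 0 = 41532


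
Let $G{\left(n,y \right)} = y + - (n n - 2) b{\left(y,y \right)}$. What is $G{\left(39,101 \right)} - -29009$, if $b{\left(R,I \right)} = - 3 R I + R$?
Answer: $46361648$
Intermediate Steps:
$b{\left(R,I \right)} = R - 3 I R$ ($b{\left(R,I \right)} = - 3 I R + R = R - 3 I R$)
$G{\left(n,y \right)} = y + y \left(1 - 3 y\right) \left(2 - n^{2}\right)$ ($G{\left(n,y \right)} = y + - (n n - 2) y \left(1 - 3 y\right) = y + - (n^{2} - 2) y \left(1 - 3 y\right) = y + - (-2 + n^{2}) y \left(1 - 3 y\right) = y + \left(2 - n^{2}\right) y \left(1 - 3 y\right) = y + y \left(1 - 3 y\right) \left(2 - n^{2}\right)$)
$G{\left(39,101 \right)} - -29009 = 101 \left(3 - 606 + 39^{2} \left(-1 + 3 \cdot 101\right)\right) - -29009 = 101 \left(3 - 606 + 1521 \left(-1 + 303\right)\right) + 29009 = 101 \left(3 - 606 + 1521 \cdot 302\right) + 29009 = 101 \left(3 - 606 + 459342\right) + 29009 = 101 \cdot 458739 + 29009 = 46332639 + 29009 = 46361648$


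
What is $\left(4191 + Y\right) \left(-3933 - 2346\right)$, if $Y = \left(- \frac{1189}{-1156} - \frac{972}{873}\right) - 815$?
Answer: $- \frac{2376903626643}{112132} \approx -2.1197 \cdot 10^{7}$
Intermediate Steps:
$Y = - \frac{91397095}{112132}$ ($Y = \left(\left(-1189\right) \left(- \frac{1}{1156}\right) - \frac{108}{97}\right) - 815 = \left(\frac{1189}{1156} - \frac{108}{97}\right) - 815 = - \frac{9515}{112132} - 815 = - \frac{91397095}{112132} \approx -815.08$)
$\left(4191 + Y\right) \left(-3933 - 2346\right) = \left(4191 - \frac{91397095}{112132}\right) \left(-3933 - 2346\right) = \frac{378548117}{112132} \left(-6279\right) = - \frac{2376903626643}{112132}$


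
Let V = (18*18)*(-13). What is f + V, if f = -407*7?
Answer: -7061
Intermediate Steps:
f = -2849
V = -4212 (V = 324*(-13) = -4212)
f + V = -2849 - 4212 = -7061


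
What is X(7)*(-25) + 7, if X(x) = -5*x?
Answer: 882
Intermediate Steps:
X(7)*(-25) + 7 = -5*7*(-25) + 7 = -35*(-25) + 7 = 875 + 7 = 882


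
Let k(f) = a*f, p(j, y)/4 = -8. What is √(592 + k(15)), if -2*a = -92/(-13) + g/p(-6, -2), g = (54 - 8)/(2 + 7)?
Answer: √52577538/312 ≈ 23.241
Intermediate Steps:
p(j, y) = -32 (p(j, y) = 4*(-8) = -32)
g = 46/9 ≈ 5.1111
a = -12949/3744 (a = -(-92/(-13) + (46/9)/(-32))/2 = -(-92*(-1/13) + (46/9)*(-1/32))/2 = -(92/13 - 23/144)/2 = -½*12949/1872 = -12949/3744 ≈ -3.4586)
k(f) = -12949*f/3744
√(592 + k(15)) = √(592 - 12949/3744*15) = √(592 - 64745/1248) = √(674071/1248) = √52577538/312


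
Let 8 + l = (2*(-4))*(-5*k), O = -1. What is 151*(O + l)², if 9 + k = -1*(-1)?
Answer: 16344391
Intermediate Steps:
k = -8 (k = -9 - 1*(-1) = -9 + 1 = -8)
l = -328 (l = -8 + (2*(-4))*(-5*(-8)) = -8 - 8*40 = -8 - 320 = -328)
151*(O + l)² = 151*(-1 - 328)² = 151*(-329)² = 151*108241 = 16344391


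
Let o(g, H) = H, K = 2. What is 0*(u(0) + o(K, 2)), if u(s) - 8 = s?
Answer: 0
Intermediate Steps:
u(s) = 8 + s
0*(u(0) + o(K, 2)) = 0*((8 + 0) + 2) = 0*(8 + 2) = 0*10 = 0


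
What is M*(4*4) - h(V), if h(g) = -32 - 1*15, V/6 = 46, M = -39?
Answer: -577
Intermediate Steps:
V = 276 (V = 6*46 = 276)
h(g) = -47 (h(g) = -32 - 15 = -47)
M*(4*4) - h(V) = -156*4 - 1*(-47) = -39*16 + 47 = -624 + 47 = -577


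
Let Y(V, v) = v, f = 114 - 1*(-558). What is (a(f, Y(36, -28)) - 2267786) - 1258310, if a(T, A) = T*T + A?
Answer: -3074540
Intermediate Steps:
f = 672 (f = 114 + 558 = 672)
a(T, A) = A + T² (a(T, A) = T² + A = A + T²)
(a(f, Y(36, -28)) - 2267786) - 1258310 = ((-28 + 672²) - 2267786) - 1258310 = ((-28 + 451584) - 2267786) - 1258310 = (451556 - 2267786) - 1258310 = -1816230 - 1258310 = -3074540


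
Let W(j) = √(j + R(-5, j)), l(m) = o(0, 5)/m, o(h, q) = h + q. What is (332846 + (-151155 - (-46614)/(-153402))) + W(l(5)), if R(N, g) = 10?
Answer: 4645286028/25567 + √11 ≈ 1.8169e+5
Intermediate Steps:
l(m) = 5/m (l(m) = (0 + 5)/m = 5/m)
W(j) = √(10 + j) (W(j) = √(j + 10) = √(10 + j))
(332846 + (-151155 - (-46614)/(-153402))) + W(l(5)) = (332846 + (-151155 - (-46614)/(-153402))) + √(10 + 5/5) = (332846 + (-151155 - (-46614)*(-1)/153402)) + √(10 + 5*(⅕)) = (332846 + (-151155 - 1*7769/25567)) + √(10 + 1) = (332846 + (-151155 - 7769/25567)) + √11 = (332846 - 3864587654/25567) + √11 = 4645286028/25567 + √11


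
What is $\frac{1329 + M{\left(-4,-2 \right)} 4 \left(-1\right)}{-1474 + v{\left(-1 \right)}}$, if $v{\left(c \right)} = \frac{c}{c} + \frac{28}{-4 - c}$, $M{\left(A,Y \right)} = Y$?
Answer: $- \frac{4011}{4447} \approx -0.90196$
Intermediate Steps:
$v{\left(c \right)} = 1 + \frac{28}{-4 - c}$
$\frac{1329 + M{\left(-4,-2 \right)} 4 \left(-1\right)}{-1474 + v{\left(-1 \right)}} = \frac{1329 + \left(-2\right) 4 \left(-1\right)}{-1474 + \frac{-24 - 1}{4 - 1}} = \frac{1329 - -8}{-1474 + \frac{1}{3} \left(-25\right)} = \frac{1329 + 8}{-1474 + \frac{1}{3} \left(-25\right)} = \frac{1337}{-1474 - \frac{25}{3}} = \frac{1337}{- \frac{4447}{3}} = 1337 \left(- \frac{3}{4447}\right) = - \frac{4011}{4447}$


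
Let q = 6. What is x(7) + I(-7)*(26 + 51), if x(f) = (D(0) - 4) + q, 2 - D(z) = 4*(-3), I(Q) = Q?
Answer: -523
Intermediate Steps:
D(z) = 14 (D(z) = 2 - 4*(-3) = 2 - 1*(-12) = 2 + 12 = 14)
x(f) = 16 (x(f) = (14 - 4) + 6 = 10 + 6 = 16)
x(7) + I(-7)*(26 + 51) = 16 - 7*(26 + 51) = 16 - 7*77 = 16 - 539 = -523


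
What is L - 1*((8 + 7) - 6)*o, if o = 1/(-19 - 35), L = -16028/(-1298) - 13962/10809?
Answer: 52487441/4676694 ≈ 11.223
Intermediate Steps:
L = 25853996/2338347 (L = -16028*(-1/1298) - 13962*1/10809 = 8014/649 - 4654/3603 = 25853996/2338347 ≈ 11.057)
o = -1/54 (o = 1/(-54) = -1/54 ≈ -0.018519)
L - 1*((8 + 7) - 6)*o = 25853996/2338347 - 1*((8 + 7) - 6)*(-1)/54 = 25853996/2338347 - 1*(15 - 6)*(-1)/54 = 25853996/2338347 - 1*9*(-1)/54 = 25853996/2338347 - 9*(-1)/54 = 25853996/2338347 - 1*(-1/6) = 25853996/2338347 + 1/6 = 52487441/4676694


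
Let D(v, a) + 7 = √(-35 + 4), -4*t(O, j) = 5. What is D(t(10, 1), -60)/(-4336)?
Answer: 7/4336 - I*√31/4336 ≈ 0.0016144 - 0.0012841*I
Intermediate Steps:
t(O, j) = -5/4 (t(O, j) = -¼*5 = -5/4)
D(v, a) = -7 + I*√31 (D(v, a) = -7 + √(-35 + 4) = -7 + √(-31) = -7 + I*√31)
D(t(10, 1), -60)/(-4336) = (-7 + I*√31)/(-4336) = (-7 + I*√31)*(-1/4336) = 7/4336 - I*√31/4336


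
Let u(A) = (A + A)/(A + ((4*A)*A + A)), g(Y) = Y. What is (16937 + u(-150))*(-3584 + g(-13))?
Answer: -18215790714/299 ≈ -6.0922e+7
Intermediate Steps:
u(A) = 2*A/(2*A + 4*A**2) (u(A) = (2*A)/(A + (4*A**2 + A)) = (2*A)/(A + (A + 4*A**2)) = (2*A)/(2*A + 4*A**2) = 2*A/(2*A + 4*A**2))
(16937 + u(-150))*(-3584 + g(-13)) = (16937 + 1/(1 + 2*(-150)))*(-3584 - 13) = (16937 + 1/(1 - 300))*(-3597) = (16937 + 1/(-299))*(-3597) = (16937 - 1/299)*(-3597) = (5064162/299)*(-3597) = -18215790714/299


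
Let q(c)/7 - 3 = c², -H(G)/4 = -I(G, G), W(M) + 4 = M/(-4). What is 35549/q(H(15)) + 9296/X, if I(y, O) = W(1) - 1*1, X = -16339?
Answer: 551943143/50781612 ≈ 10.869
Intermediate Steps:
W(M) = -4 - M/4 (W(M) = -4 + M/(-4) = -4 + M*(-¼) = -4 - M/4)
I(y, O) = -21/4 (I(y, O) = (-4 - ¼*1) - 1*1 = (-4 - ¼) - 1 = -17/4 - 1 = -21/4)
H(G) = -21 (H(G) = -(-4)*(-21)/4 = -4*21/4 = -21)
q(c) = 21 + 7*c²
35549/q(H(15)) + 9296/X = 35549/(21 + 7*(-21)²) + 9296/(-16339) = 35549/(21 + 7*441) + 9296*(-1/16339) = 35549/(21 + 3087) - 9296/16339 = 35549/3108 - 9296/16339 = 551943143/50781612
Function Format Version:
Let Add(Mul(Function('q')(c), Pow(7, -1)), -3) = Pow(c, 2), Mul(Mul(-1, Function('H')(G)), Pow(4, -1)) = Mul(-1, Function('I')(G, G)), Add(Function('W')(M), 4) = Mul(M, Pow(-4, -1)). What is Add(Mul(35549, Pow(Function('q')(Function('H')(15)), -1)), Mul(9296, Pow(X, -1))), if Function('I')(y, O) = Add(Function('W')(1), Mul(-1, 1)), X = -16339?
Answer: Rational(551943143, 50781612) ≈ 10.869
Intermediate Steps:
Function('W')(M) = Add(-4, Mul(Rational(-1, 4), M)) (Function('W')(M) = Add(-4, Mul(M, Pow(-4, -1))) = Add(-4, Mul(M, Rational(-1, 4))) = Add(-4, Mul(Rational(-1, 4), M)))
Function('I')(y, O) = Rational(-21, 4) (Function('I')(y, O) = Add(Add(-4, Mul(Rational(-1, 4), 1)), Mul(-1, 1)) = Add(Add(-4, Rational(-1, 4)), -1) = Add(Rational(-17, 4), -1) = Rational(-21, 4))
Function('H')(G) = -21 (Function('H')(G) = Mul(-4, Mul(-1, Rational(-21, 4))) = Mul(-4, Rational(21, 4)) = -21)
Function('q')(c) = Add(21, Mul(7, Pow(c, 2)))
Add(Mul(35549, Pow(Function('q')(Function('H')(15)), -1)), Mul(9296, Pow(X, -1))) = Add(Mul(35549, Pow(Add(21, Mul(7, Pow(-21, 2))), -1)), Mul(9296, Pow(-16339, -1))) = Add(Mul(35549, Pow(Add(21, Mul(7, 441)), -1)), Mul(9296, Rational(-1, 16339))) = Add(Mul(35549, Pow(Add(21, 3087), -1)), Rational(-9296, 16339)) = Add(Mul(35549, Pow(3108, -1)), Rational(-9296, 16339)) = Add(Mul(35549, Rational(1, 3108)), Rational(-9296, 16339)) = Add(Rational(35549, 3108), Rational(-9296, 16339)) = Rational(551943143, 50781612)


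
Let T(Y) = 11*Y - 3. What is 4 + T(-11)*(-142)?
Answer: 17612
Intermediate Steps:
T(Y) = -3 + 11*Y
4 + T(-11)*(-142) = 4 + (-3 + 11*(-11))*(-142) = 4 + (-3 - 121)*(-142) = 4 - 124*(-142) = 4 + 17608 = 17612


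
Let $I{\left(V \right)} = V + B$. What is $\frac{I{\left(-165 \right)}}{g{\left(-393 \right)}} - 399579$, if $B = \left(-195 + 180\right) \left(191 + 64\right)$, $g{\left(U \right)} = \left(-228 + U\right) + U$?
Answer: $- \frac{67528186}{169} \approx -3.9958 \cdot 10^{5}$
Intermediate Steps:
$g{\left(U \right)} = -228 + 2 U$
$B = -3825$ ($B = \left(-15\right) 255 = -3825$)
$I{\left(V \right)} = -3825 + V$ ($I{\left(V \right)} = V - 3825 = -3825 + V$)
$\frac{I{\left(-165 \right)}}{g{\left(-393 \right)}} - 399579 = \frac{-3825 - 165}{-228 + 2 \left(-393\right)} - 399579 = - \frac{3990}{-228 - 786} - 399579 = - \frac{3990}{-1014} - 399579 = \left(-3990\right) \left(- \frac{1}{1014}\right) - 399579 = \frac{665}{169} - 399579 = - \frac{67528186}{169}$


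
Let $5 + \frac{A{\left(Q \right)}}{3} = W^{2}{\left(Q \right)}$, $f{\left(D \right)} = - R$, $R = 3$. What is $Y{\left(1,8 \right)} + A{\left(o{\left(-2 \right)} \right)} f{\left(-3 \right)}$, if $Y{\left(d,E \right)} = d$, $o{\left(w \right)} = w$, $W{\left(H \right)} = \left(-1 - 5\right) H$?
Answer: $-1250$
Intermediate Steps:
$W{\left(H \right)} = - 6 H$
$f{\left(D \right)} = -3$ ($f{\left(D \right)} = \left(-1\right) 3 = -3$)
$A{\left(Q \right)} = -15 + 108 Q^{2}$ ($A{\left(Q \right)} = -15 + 3 \left(- 6 Q\right)^{2} = -15 + 3 \cdot 36 Q^{2} = -15 + 108 Q^{2}$)
$Y{\left(1,8 \right)} + A{\left(o{\left(-2 \right)} \right)} f{\left(-3 \right)} = 1 + \left(-15 + 108 \left(-2\right)^{2}\right) \left(-3\right) = 1 + \left(-15 + 108 \cdot 4\right) \left(-3\right) = 1 + \left(-15 + 432\right) \left(-3\right) = 1 + 417 \left(-3\right) = 1 - 1251 = -1250$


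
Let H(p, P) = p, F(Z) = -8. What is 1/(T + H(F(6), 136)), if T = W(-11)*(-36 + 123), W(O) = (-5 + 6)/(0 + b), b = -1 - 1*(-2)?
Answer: 1/79 ≈ 0.012658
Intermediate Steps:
b = 1 (b = -1 + 2 = 1)
W(O) = 1 (W(O) = (-5 + 6)/(0 + 1) = 1/1 = 1*1 = 1)
T = 87 (T = 1*(-36 + 123) = 1*87 = 87)
1/(T + H(F(6), 136)) = 1/(87 - 8) = 1/79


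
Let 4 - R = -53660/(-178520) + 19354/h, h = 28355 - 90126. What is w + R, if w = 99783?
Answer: 55019360249713/551367946 ≈ 99787.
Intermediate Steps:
h = -61771
R = 2212493995/551367946 (R = 4 - (-53660/(-178520) + 19354/(-61771)) = 4 - (-53660*(-1/178520) + 19354*(-1/61771)) = 4 - (2683/8926 - 19354/61771) = 4 - 1*(-7022211/551367946) = 4 + 7022211/551367946 = 2212493995/551367946 ≈ 4.0127)
w + R = 99783 + 2212493995/551367946 = 55019360249713/551367946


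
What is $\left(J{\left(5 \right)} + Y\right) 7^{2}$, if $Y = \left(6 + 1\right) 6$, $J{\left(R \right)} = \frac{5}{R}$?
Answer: $2107$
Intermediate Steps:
$Y = 42$ ($Y = 7 \cdot 6 = 42$)
$\left(J{\left(5 \right)} + Y\right) 7^{2} = \left(\frac{5}{5} + 42\right) 7^{2} = \left(5 \cdot \frac{1}{5} + 42\right) 49 = \left(1 + 42\right) 49 = 43 \cdot 49 = 2107$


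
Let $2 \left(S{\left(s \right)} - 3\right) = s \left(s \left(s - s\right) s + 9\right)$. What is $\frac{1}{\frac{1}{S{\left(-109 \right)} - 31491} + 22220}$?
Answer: $\frac{63957}{1421124538} \approx 4.5004 \cdot 10^{-5}$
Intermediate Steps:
$S{\left(s \right)} = 3 + \frac{9 s}{2}$ ($S{\left(s \right)} = 3 + \frac{s \left(s \left(s - s\right) s + 9\right)}{2} = 3 + \frac{s \left(s 0 s + 9\right)}{2} = 3 + \frac{s \left(0 s + 9\right)}{2} = 3 + \frac{s \left(0 + 9\right)}{2} = 3 + \frac{s 9}{2} = 3 + \frac{9 s}{2}$)
$\frac{1}{\frac{1}{S{\left(-109 \right)} - 31491} + 22220} = \frac{1}{\frac{1}{\left(3 + \frac{9}{2} \left(-109\right)\right) - 31491} + 22220} = \frac{1}{\frac{1}{\left(3 - \frac{981}{2}\right) - 31491} + 22220} = \frac{1}{\frac{1}{- \frac{975}{2} - 31491} + 22220} = \frac{1}{\frac{1}{- \frac{63957}{2}} + 22220} = \frac{1}{- \frac{2}{63957} + 22220} = \frac{1}{\frac{1421124538}{63957}} = \frac{63957}{1421124538}$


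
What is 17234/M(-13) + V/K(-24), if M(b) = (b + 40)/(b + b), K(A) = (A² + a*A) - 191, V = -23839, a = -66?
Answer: -882921049/53163 ≈ -16608.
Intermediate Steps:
K(A) = -191 + A² - 66*A (K(A) = (A² - 66*A) - 191 = -191 + A² - 66*A)
M(b) = (40 + b)/(2*b) (M(b) = (40 + b)/((2*b)) = (40 + b)*(1/(2*b)) = (40 + b)/(2*b))
17234/M(-13) + V/K(-24) = 17234/(((½)*(40 - 13)/(-13))) - 23839/(-191 + (-24)² - 66*(-24)) = 17234/(((½)*(-1/13)*27)) - 23839/(-191 + 576 + 1584) = 17234/(-27/26) - 23839/1969 = 17234*(-26/27) - 23839*1/1969 = -448084/27 - 23839/1969 = -882921049/53163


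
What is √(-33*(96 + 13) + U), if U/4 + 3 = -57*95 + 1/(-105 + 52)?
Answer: I*√70980833/53 ≈ 158.96*I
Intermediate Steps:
U = -1148620/53 (U = -12 + 4*(-57*95 + 1/(-105 + 52)) = -12 + 4*(-5415 + 1/(-53)) = -12 + 4*(-5415 - 1/53) = -12 + 4*(-286996/53) = -12 - 1147984/53 = -1148620/53 ≈ -21672.)
√(-33*(96 + 13) + U) = √(-33*(96 + 13) - 1148620/53) = √(-33*109 - 1148620/53) = √(-3597 - 1148620/53) = √(-1339261/53) = I*√70980833/53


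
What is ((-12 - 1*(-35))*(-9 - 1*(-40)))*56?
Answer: 39928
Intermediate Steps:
((-12 - 1*(-35))*(-9 - 1*(-40)))*56 = ((-12 + 35)*(-9 + 40))*56 = (23*31)*56 = 713*56 = 39928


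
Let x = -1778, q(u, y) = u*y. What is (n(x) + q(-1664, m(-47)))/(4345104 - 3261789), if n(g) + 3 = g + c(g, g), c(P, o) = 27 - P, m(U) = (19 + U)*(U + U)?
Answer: -4379624/1083315 ≈ -4.0428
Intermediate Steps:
m(U) = 2*U*(19 + U) (m(U) = (19 + U)*(2*U) = 2*U*(19 + U))
n(g) = 24 (n(g) = -3 + (g + (27 - g)) = -3 + 27 = 24)
(n(x) + q(-1664, m(-47)))/(4345104 - 3261789) = (24 - 3328*(-47)*(19 - 47))/(4345104 - 3261789) = (24 - 3328*(-47)*(-28))/1083315 = (24 - 1664*2632)*(1/1083315) = (24 - 4379648)*(1/1083315) = -4379624*1/1083315 = -4379624/1083315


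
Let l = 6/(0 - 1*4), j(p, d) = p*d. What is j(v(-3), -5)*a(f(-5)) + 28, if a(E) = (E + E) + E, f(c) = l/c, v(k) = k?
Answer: 83/2 ≈ 41.500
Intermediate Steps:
j(p, d) = d*p
l = -3/2 (l = 6/(0 - 4) = 6/(-4) = 6*(-¼) = -3/2 ≈ -1.5000)
f(c) = -3/(2*c)
a(E) = 3*E (a(E) = 2*E + E = 3*E)
j(v(-3), -5)*a(f(-5)) + 28 = (-5*(-3))*(3*(-3/2/(-5))) + 28 = 15*(3*(-3/2*(-⅕))) + 28 = 15*(3*(3/10)) + 28 = 15*(9/10) + 28 = 27/2 + 28 = 83/2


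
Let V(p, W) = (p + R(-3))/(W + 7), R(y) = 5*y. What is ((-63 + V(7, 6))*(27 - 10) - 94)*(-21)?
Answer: 320901/13 ≈ 24685.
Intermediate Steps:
V(p, W) = (-15 + p)/(7 + W) (V(p, W) = (p + 5*(-3))/(W + 7) = (p - 15)/(7 + W) = (-15 + p)/(7 + W))
((-63 + V(7, 6))*(27 - 10) - 94)*(-21) = ((-63 + (-15 + 7)/(7 + 6))*(27 - 10) - 94)*(-21) = ((-63 - 8/13)*17 - 94)*(-21) = (-827/13*17 - 94)*(-21) = (-14059/13 - 94)*(-21) = -15281/13*(-21) = 320901/13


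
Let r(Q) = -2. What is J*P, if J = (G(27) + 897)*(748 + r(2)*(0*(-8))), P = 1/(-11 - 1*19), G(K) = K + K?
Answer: -118558/5 ≈ -23712.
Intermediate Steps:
G(K) = 2*K
P = -1/30 (P = 1/(-11 - 19) = 1/(-30) = -1/30 ≈ -0.033333)
J = 711348 (J = (2*27 + 897)*(748 - 0*(-8)) = (54 + 897)*(748 - 2*0) = 951*(748 + 0) = 951*748 = 711348)
J*P = 711348*(-1/30) = -118558/5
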